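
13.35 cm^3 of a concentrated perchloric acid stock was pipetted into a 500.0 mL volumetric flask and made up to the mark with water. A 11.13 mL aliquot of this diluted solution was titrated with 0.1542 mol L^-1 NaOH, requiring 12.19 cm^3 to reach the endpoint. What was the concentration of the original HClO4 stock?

6.33 M

n(NaOH) = 0.1542 x 0.01219 = 0.001880 mol.
n(HClO4) in the aliquot = 0.001880 mol.
[diluted HClO4] = 0.001880 / 0.01113 = 0.1689 M.
Dilution factor = 500.0/13.35 = 37.45, so [stock] = 0.1689 x 37.45 = 6.33 M.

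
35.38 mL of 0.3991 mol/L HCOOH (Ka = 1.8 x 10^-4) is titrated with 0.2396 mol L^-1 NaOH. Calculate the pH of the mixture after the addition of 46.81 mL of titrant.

4.33

Initial n(HCOOH) = 0.3991 x 0.03538 = 0.01412 mol.
n(NaOH) added = 0.2396 x 0.04681 = 0.01122 mol, converting that many moles of HCOOH to HCOO-.
Remaining n(HCOOH) = 0.002904 mol; n(HCOO-) = 0.01122 mol.
By Henderson-Hasselbalch, pH = pKa + log([A^-]/[HA]) = 3.74 + log(0.01122/0.002904) = 3.74 + (+0.59) = 4.33.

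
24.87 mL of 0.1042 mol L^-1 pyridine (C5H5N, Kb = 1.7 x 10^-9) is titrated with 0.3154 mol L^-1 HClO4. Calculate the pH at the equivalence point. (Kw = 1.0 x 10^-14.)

3.17

n(C5H5N) = 0.1042 x 0.02487 = 0.002591 mol; V(HClO4) at equivalence = 0.002591/0.3154 = 0.008216 L.
At equivalence the base is fully converted to C5H5NH+; total volume = 0.03309 L, so [C5H5NH+] = 0.002591/0.03309 = 0.07832 M.
Ka(C5H5NH+) = Kw/Kb = 1.0e-14 / 1.7 x 10^-9 = 5.88e-6.
[H^+] = sqrt(Ka x [C5H5NH+]) = sqrt(5.88e-6 x 0.07832) = 0.000679 M.
pH = -log(0.000679) = 3.17.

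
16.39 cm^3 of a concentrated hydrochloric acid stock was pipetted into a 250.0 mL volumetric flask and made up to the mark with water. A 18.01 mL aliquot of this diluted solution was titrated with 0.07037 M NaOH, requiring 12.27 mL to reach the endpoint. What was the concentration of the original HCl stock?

0.731 M

n(NaOH) = 0.07037 x 0.01227 = 0.0008634 mol.
n(HCl) in the aliquot = 0.0008634 mol.
[diluted HCl] = 0.0008634 / 0.01801 = 0.04794 M.
Dilution factor = 250.0/16.39 = 15.25, so [stock] = 0.04794 x 15.25 = 0.731 M.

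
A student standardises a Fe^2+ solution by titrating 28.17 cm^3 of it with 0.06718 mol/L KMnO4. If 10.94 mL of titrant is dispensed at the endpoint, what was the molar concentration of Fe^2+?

n(KMnO4) = 0.06718 x 0.01094 = 0.0007349 mol.
From the balanced equation, 1 mol KMnO4 reacts with 5 mol Fe^2+, so n(Fe^2+) = 0.0007349 x 5/1 = 0.003675 mol.
[Fe^2+] = 0.003675 / 0.02817 L = 0.130 M.

0.130 M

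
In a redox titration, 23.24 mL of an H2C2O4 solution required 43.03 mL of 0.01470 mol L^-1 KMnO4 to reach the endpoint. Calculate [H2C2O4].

n(KMnO4) = 0.01470 x 0.04303 = 0.0006325 mol.
From the balanced equation, 2 mol KMnO4 reacts with 5 mol H2C2O4, so n(H2C2O4) = 0.0006325 x 5/2 = 0.001581 mol.
[H2C2O4] = 0.001581 / 0.02324 L = 0.0680 M.

0.0680 M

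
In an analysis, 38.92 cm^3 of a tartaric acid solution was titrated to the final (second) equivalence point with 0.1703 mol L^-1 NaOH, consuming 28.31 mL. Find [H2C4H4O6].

n(NaOH) = 0.1703 x 0.02831 = 0.004821 mol.
At the final (second) equivalence point, 2 mol OH^- react per mol H2C4H4O6, so n(H2C4H4O6) = 0.004821 / 2 = 0.002411 mol.
[H2C4H4O6] = 0.002411 / 0.03892 L = 0.0619 M.

0.0619 M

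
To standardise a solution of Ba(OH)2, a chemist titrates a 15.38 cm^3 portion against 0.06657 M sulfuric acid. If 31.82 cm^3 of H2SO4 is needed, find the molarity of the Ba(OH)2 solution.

n(H2SO4) delivered = 0.06657 x 0.03182 = 0.002118 mol.
For a 1:1 reaction, n(Ba(OH)2) = 0.002118 mol.
[Ba(OH)2] = 0.002118 mol / 0.01538 L = 0.138 M.

0.138 M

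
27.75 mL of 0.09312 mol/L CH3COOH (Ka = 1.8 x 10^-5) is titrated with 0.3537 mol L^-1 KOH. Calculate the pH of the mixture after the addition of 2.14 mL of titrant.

4.36

Initial n(CH3COOH) = 0.09312 x 0.02775 = 0.002584 mol.
n(KOH) added = 0.3537 x 0.002140 = 0.0007569 mol, converting that many moles of CH3COOH to CH3COO-.
Remaining n(CH3COOH) = 0.001827 mol; n(CH3COO-) = 0.0007569 mol.
By Henderson-Hasselbalch, pH = pKa + log([A^-]/[HA]) = 4.74 + log(0.0007569/0.001827) = 4.74 + (-0.38) = 4.36.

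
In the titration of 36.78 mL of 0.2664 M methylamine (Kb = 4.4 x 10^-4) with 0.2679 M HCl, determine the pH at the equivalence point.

n(CH3NH2) = 0.2664 x 0.03678 = 0.009798 mol; V(HCl) at equivalence = 0.009798/0.2679 = 0.03657 L.
At equivalence the base is fully converted to CH3NH3+; total volume = 0.07335 L, so [CH3NH3+] = 0.009798/0.07335 = 0.1336 M.
Ka(CH3NH3+) = Kw/Kb = 1.0e-14 / 4.4 x 10^-4 = 2.27e-11.
[H^+] = sqrt(Ka x [CH3NH3+]) = sqrt(2.27e-11 x 0.1336) = 1.74e-6 M.
pH = -log(1.74e-6) = 5.76.

5.76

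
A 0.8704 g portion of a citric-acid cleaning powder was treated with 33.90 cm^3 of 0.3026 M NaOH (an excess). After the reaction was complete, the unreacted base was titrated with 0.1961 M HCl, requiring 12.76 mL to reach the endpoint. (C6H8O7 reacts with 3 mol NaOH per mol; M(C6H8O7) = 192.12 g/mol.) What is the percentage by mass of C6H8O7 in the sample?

Total n(NaOH) added = 0.3026 x 0.03390 = 0.01026 mol.
n(HCl) used = 0.1961 x 0.01276 = 0.002502 mol, which equals the excess n(NaOH).
So n(NaOH) consumed by the sample = 0.01026 - 0.002502 = 0.007756 mol.
n(C6H8O7) = 0.007756 / 3 = 0.002585 mol.
mass C6H8O7 = 0.002585 x 192.12 = 0.4967 g, so %C6H8O7 = 0.4967/0.8704 x 100 = 57.1%.

57.1%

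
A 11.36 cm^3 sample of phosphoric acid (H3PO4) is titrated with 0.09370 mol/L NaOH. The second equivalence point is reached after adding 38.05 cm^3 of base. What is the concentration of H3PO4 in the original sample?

0.157 M

n(NaOH) = 0.09370 x 0.03805 = 0.003565 mol.
At the second equivalence point, 2 mol OH^- react per mol H3PO4, so n(H3PO4) = 0.003565 / 2 = 0.001783 mol.
[H3PO4] = 0.001783 / 0.01136 L = 0.157 M.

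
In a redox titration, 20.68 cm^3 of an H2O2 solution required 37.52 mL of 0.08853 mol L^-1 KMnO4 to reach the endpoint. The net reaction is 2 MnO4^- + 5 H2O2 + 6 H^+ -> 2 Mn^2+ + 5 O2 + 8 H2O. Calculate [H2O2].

0.402 M

n(KMnO4) = 0.08853 x 0.03752 = 0.003322 mol.
From the balanced equation, 2 mol KMnO4 reacts with 5 mol H2O2, so n(H2O2) = 0.003322 x 5/2 = 0.008304 mol.
[H2O2] = 0.008304 / 0.02068 L = 0.402 M.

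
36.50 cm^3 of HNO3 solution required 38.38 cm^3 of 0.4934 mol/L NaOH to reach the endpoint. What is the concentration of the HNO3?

0.519 M

n(NaOH) delivered = 0.4934 x 0.03838 = 0.01894 mol.
For a 1:1 reaction, n(HNO3) = 0.01894 mol.
[HNO3] = 0.01894 mol / 0.03650 L = 0.519 M.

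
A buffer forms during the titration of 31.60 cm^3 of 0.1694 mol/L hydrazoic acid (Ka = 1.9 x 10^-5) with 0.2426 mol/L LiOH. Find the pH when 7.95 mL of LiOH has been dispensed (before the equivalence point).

Initial n(HN3) = 0.1694 x 0.03160 = 0.005353 mol.
n(LiOH) added = 0.2426 x 0.007950 = 0.001929 mol, converting that many moles of HN3 to N3-.
Remaining n(HN3) = 0.003424 mol; n(N3-) = 0.001929 mol.
By Henderson-Hasselbalch, pH = pKa + log([A^-]/[HA]) = 4.72 + log(0.001929/0.003424) = 4.72 + (-0.25) = 4.47.

4.47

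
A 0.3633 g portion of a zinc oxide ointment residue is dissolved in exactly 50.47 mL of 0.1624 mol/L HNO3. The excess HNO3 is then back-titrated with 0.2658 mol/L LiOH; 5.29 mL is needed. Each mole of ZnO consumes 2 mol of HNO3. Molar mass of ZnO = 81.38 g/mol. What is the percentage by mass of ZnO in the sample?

76.1%

Total n(HNO3) added = 0.1624 x 0.05047 = 0.008196 mol.
n(LiOH) used = 0.2658 x 0.005290 = 0.001406 mol, which equals the excess n(HNO3).
So n(HNO3) consumed by the sample = 0.008196 - 0.001406 = 0.006790 mol.
n(ZnO) = 0.006790 / 2 = 0.003395 mol.
mass ZnO = 0.003395 x 81.38 = 0.2763 g, so %ZnO = 0.2763/0.3633 x 100 = 76.1%.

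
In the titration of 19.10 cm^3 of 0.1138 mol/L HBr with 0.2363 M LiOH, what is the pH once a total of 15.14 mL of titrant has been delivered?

12.61

n(acid) = 0.1138 x 0.01910 = 0.002174 mol; n(LiOH) added = 0.2363 x 0.01514 = 0.003578 mol.
Base is in excess by 0.003578 - 0.002174 = 0.001404 mol in a total volume of 0.03424 L.
[OH^-] = 0.001404/0.03424 = 0.04100 M, so pOH = 1.39 and pH = 14.00 - 1.39 = 12.61.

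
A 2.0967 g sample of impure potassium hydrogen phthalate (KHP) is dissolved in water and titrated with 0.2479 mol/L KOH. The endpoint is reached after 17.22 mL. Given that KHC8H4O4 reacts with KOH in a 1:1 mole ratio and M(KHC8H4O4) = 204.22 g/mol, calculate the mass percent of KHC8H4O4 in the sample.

41.6%

n(KOH) = 0.2479 x 0.01722 = 0.004269 mol.
n(KHC8H4O4) = 0.004269 / 1 = 0.004269 mol.
mass of KHC8H4O4 = 0.004269 x 204.22 = 0.8718 g.
% purity = 0.8718 / 2.0967 x 100 = 41.6%.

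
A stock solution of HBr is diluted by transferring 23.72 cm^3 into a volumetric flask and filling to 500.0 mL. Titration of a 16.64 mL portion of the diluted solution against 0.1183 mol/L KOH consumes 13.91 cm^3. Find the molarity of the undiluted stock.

2.08 M

n(KOH) = 0.1183 x 0.01391 = 0.001646 mol.
n(HBr) in the aliquot = 0.001646 mol.
[diluted HBr] = 0.001646 / 0.01664 = 0.09889 M.
Dilution factor = 500.0/23.72 = 21.08, so [stock] = 0.09889 x 21.08 = 2.08 M.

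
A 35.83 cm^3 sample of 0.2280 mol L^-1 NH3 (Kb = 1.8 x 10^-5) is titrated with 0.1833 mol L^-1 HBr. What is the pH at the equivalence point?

5.12

n(NH3) = 0.2280 x 0.03583 = 0.008169 mol; V(HBr) at equivalence = 0.008169/0.1833 = 0.04457 L.
At equivalence the base is fully converted to NH4+; total volume = 0.08040 L, so [NH4+] = 0.008169/0.08040 = 0.1016 M.
Ka(NH4+) = Kw/Kb = 1.0e-14 / 1.8 x 10^-5 = 5.56e-10.
[H^+] = sqrt(Ka x [NH4+]) = sqrt(5.56e-10 x 0.1016) = 7.51e-6 M.
pH = -log(7.51e-6) = 5.12.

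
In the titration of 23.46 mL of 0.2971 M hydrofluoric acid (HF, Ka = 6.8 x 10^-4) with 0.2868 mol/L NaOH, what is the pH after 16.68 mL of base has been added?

3.51

Initial n(HF) = 0.2971 x 0.02346 = 0.006970 mol.
n(NaOH) added = 0.2868 x 0.01668 = 0.004784 mol, converting that many moles of HF to F-.
Remaining n(HF) = 0.002186 mol; n(F-) = 0.004784 mol.
By Henderson-Hasselbalch, pH = pKa + log([A^-]/[HA]) = 3.17 + log(0.004784/0.002186) = 3.17 + (+0.34) = 3.51.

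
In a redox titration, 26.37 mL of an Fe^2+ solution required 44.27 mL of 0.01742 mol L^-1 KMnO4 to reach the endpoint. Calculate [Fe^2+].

0.146 M

n(KMnO4) = 0.01742 x 0.04427 = 0.0007712 mol.
From the balanced equation, 1 mol KMnO4 reacts with 5 mol Fe^2+, so n(Fe^2+) = 0.0007712 x 5/1 = 0.003856 mol.
[Fe^2+] = 0.003856 / 0.02637 L = 0.146 M.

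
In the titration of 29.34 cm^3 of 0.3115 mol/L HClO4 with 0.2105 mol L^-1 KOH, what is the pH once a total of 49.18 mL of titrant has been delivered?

n(acid) = 0.3115 x 0.02934 = 0.009139 mol; n(KOH) added = 0.2105 x 0.04918 = 0.01035 mol.
Base is in excess by 0.01035 - 0.009139 = 0.001213 mol in a total volume of 0.07852 L.
[OH^-] = 0.001213/0.07852 = 0.01545 M, so pOH = 1.81 and pH = 14.00 - 1.81 = 12.19.

12.19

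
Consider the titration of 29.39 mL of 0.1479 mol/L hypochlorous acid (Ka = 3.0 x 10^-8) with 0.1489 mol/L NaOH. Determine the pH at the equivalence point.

10.20

n(HClO) = 0.1479 x 0.02939 = 0.004347 mol; V(NaOH) at equivalence = 0.004347/0.1489 = 0.02919 L.
At equivalence all the acid is converted to ClO-; total volume = 0.02939 + 0.02919 = 0.05858 L, so [ClO-] = 0.004347/0.05858 = 0.07420 M.
Kb = Kw/Ka = 1.0e-14 / 3.0 x 10^-8 = 3.33e-7.
[OH^-] = sqrt(Kb x [ClO-]) = sqrt(3.33e-7 x 0.07420) = 0.000157 M.
pOH = 3.80, so pH = 14.00 - 3.80 = 10.20.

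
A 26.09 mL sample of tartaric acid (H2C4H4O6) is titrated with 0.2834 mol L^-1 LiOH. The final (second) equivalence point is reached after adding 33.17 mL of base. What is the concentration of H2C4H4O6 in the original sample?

n(LiOH) = 0.2834 x 0.03317 = 0.009400 mol.
At the final (second) equivalence point, 2 mol OH^- react per mol H2C4H4O6, so n(H2C4H4O6) = 0.009400 / 2 = 0.004700 mol.
[H2C4H4O6] = 0.004700 / 0.02609 L = 0.180 M.

0.180 M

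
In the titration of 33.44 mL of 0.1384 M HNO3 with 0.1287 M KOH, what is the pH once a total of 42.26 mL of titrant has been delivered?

n(acid) = 0.1384 x 0.03344 = 0.004628 mol; n(KOH) added = 0.1287 x 0.04226 = 0.005439 mol.
Base is in excess by 0.005439 - 0.004628 = 0.0008108 mol in a total volume of 0.07570 L.
[OH^-] = 0.0008108/0.07570 = 0.01071 M, so pOH = 1.97 and pH = 14.00 - 1.97 = 12.03.

12.03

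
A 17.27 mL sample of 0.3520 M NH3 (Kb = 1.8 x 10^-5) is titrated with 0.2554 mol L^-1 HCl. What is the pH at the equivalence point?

n(NH3) = 0.3520 x 0.01727 = 0.006079 mol; V(HCl) at equivalence = 0.006079/0.2554 = 0.02380 L.
At equivalence the base is fully converted to NH4+; total volume = 0.04107 L, so [NH4+] = 0.006079/0.04107 = 0.1480 M.
Ka(NH4+) = Kw/Kb = 1.0e-14 / 1.8 x 10^-5 = 5.56e-10.
[H^+] = sqrt(Ka x [NH4+]) = sqrt(5.56e-10 x 0.1480) = 9.07e-6 M.
pH = -log(9.07e-6) = 5.04.

5.04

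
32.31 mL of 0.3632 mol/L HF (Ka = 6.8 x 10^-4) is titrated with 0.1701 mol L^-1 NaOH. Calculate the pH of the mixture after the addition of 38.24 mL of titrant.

Initial n(HF) = 0.3632 x 0.03231 = 0.01173 mol.
n(NaOH) added = 0.1701 x 0.03824 = 0.006505 mol, converting that many moles of HF to F-.
Remaining n(HF) = 0.005230 mol; n(F-) = 0.006505 mol.
By Henderson-Hasselbalch, pH = pKa + log([A^-]/[HA]) = 3.17 + log(0.006505/0.005230) = 3.17 + (+0.09) = 3.26.

3.26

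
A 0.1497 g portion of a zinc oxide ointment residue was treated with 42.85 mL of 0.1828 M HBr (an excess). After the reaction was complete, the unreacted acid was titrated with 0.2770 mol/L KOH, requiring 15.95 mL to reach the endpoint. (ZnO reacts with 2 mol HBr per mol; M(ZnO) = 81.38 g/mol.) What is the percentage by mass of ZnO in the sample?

Total n(HBr) added = 0.1828 x 0.04285 = 0.007833 mol.
n(KOH) used = 0.2770 x 0.01595 = 0.004418 mol, which equals the excess n(HBr).
So n(HBr) consumed by the sample = 0.007833 - 0.004418 = 0.003415 mol.
n(ZnO) = 0.003415 / 2 = 0.001707 mol.
mass ZnO = 0.001707 x 81.38 = 0.1389 g, so %ZnO = 0.1389/0.1497 x 100 = 92.8%.

92.8%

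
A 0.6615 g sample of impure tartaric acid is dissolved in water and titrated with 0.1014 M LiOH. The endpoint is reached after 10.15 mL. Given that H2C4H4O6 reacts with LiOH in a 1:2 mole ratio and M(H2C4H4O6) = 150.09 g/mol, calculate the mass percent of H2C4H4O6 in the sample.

n(LiOH) = 0.1014 x 0.01015 = 0.001029 mol.
n(H2C4H4O6) = 0.001029 / 2 = 0.0005146 mol.
mass of H2C4H4O6 = 0.0005146 x 150.09 = 0.07724 g.
% purity = 0.07724 / 0.6615 x 100 = 11.7%.

11.7%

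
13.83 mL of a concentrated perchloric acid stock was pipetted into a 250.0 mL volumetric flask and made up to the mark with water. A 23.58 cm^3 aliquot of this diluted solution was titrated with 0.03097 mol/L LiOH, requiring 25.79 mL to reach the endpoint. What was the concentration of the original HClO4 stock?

0.612 M

n(LiOH) = 0.03097 x 0.02579 = 0.0007987 mol.
n(HClO4) in the aliquot = 0.0007987 mol.
[diluted HClO4] = 0.0007987 / 0.02358 = 0.03387 M.
Dilution factor = 250.0/13.83 = 18.08, so [stock] = 0.03387 x 18.08 = 0.612 M.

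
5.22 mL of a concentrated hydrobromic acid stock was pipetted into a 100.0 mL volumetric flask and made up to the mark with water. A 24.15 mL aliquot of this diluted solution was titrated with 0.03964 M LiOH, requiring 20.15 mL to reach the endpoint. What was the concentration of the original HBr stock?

0.634 M

n(LiOH) = 0.03964 x 0.02015 = 0.0007987 mol.
n(HBr) in the aliquot = 0.0007987 mol.
[diluted HBr] = 0.0007987 / 0.02415 = 0.03307 M.
Dilution factor = 100.0/5.220 = 19.16, so [stock] = 0.03307 x 19.16 = 0.634 M.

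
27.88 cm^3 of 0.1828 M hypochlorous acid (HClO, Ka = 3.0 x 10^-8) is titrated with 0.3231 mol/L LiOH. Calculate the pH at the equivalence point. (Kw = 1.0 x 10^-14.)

10.30

n(HClO) = 0.1828 x 0.02788 = 0.005096 mol; V(LiOH) at equivalence = 0.005096/0.3231 = 0.01577 L.
At equivalence all the acid is converted to ClO-; total volume = 0.02788 + 0.01577 = 0.04365 L, so [ClO-] = 0.005096/0.04365 = 0.1167 M.
Kb = Kw/Ka = 1.0e-14 / 3.0 x 10^-8 = 3.33e-7.
[OH^-] = sqrt(Kb x [ClO-]) = sqrt(3.33e-7 x 0.1167) = 0.000197 M.
pOH = 3.70, so pH = 14.00 - 3.70 = 10.30.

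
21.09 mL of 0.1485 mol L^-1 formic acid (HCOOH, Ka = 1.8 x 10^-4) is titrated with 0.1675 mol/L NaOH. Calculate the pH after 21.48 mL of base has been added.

12.04

n(acid) = 0.1485 x 0.02109 = 0.003132 mol; n(NaOH) added = 0.1675 x 0.02148 = 0.003598 mol.
Base is in excess by 0.003598 - 0.003132 = 0.0004660 mol in a total volume of 0.04257 L.
[OH^-] = 0.0004660/0.04257 = 0.01095 M, so pOH = 1.96 and pH = 14.00 - 1.96 = 12.04.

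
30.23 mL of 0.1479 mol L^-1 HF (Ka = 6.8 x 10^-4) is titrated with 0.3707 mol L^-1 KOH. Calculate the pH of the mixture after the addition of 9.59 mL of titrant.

Initial n(HF) = 0.1479 x 0.03023 = 0.004471 mol.
n(KOH) added = 0.3707 x 0.009590 = 0.003555 mol, converting that many moles of HF to F-.
Remaining n(HF) = 0.0009160 mol; n(F-) = 0.003555 mol.
By Henderson-Hasselbalch, pH = pKa + log([A^-]/[HA]) = 3.17 + log(0.003555/0.0009160) = 3.17 + (+0.59) = 3.76.

3.76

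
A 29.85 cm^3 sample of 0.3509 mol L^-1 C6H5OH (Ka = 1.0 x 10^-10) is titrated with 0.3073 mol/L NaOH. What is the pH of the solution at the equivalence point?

11.61

n(C6H5OH) = 0.3509 x 0.02985 = 0.01047 mol; V(NaOH) at equivalence = 0.01047/0.3073 = 0.03409 L.
At equivalence all the acid is converted to C6H5O-; total volume = 0.02985 + 0.03409 = 0.06394 L, so [C6H5O-] = 0.01047/0.06394 = 0.1638 M.
Kb = Kw/Ka = 1.0e-14 / 1.0 x 10^-10 = 0.000100.
[OH^-] = sqrt(Kb x [C6H5O-]) = sqrt(0.000100 x 0.1638) = 0.00405 M.
pOH = 2.39, so pH = 14.00 - 2.39 = 11.61.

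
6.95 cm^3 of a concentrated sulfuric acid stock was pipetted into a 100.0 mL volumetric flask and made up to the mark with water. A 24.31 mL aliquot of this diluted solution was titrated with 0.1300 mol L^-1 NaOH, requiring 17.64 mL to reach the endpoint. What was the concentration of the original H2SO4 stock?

n(NaOH) = 0.1300 x 0.01764 = 0.002293 mol.
n(H2SO4) in the aliquot = 0.002293 x 1/2 = 0.001147 mol.
[diluted H2SO4] = 0.001147 / 0.02431 = 0.04717 M.
Dilution factor = 100.0/6.950 = 14.39, so [stock] = 0.04717 x 14.39 = 0.679 M.

0.679 M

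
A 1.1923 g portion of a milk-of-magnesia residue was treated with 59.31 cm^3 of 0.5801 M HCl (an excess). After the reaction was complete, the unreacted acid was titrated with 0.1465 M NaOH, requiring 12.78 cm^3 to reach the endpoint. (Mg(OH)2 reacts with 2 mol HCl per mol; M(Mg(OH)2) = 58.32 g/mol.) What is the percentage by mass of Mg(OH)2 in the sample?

Total n(HCl) added = 0.5801 x 0.05931 = 0.03441 mol.
n(NaOH) used = 0.1465 x 0.01278 = 0.001872 mol, which equals the excess n(HCl).
So n(HCl) consumed by the sample = 0.03441 - 0.001872 = 0.03253 mol.
n(Mg(OH)2) = 0.03253 / 2 = 0.01627 mol.
mass Mg(OH)2 = 0.01627 x 58.32 = 0.9487 g, so %Mg(OH)2 = 0.9487/1.1923 x 100 = 79.6%.

79.6%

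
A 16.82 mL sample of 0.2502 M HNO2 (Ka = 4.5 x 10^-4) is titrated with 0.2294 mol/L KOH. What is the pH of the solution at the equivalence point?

n(HNO2) = 0.2502 x 0.01682 = 0.004208 mol; V(KOH) at equivalence = 0.004208/0.2294 = 0.01835 L.
At equivalence all the acid is converted to NO2-; total volume = 0.01682 + 0.01835 = 0.03517 L, so [NO2-] = 0.004208/0.03517 = 0.1197 M.
Kb = Kw/Ka = 1.0e-14 / 4.5 x 10^-4 = 2.22e-11.
[OH^-] = sqrt(Kb x [NO2-]) = sqrt(2.22e-11 x 0.1197) = 1.63e-6 M.
pOH = 5.79, so pH = 14.00 - 5.79 = 8.21.

8.21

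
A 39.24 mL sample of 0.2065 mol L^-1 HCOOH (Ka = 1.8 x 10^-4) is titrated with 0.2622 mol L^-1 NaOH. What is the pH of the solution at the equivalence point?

n(HCOOH) = 0.2065 x 0.03924 = 0.008103 mol; V(NaOH) at equivalence = 0.008103/0.2622 = 0.03090 L.
At equivalence all the acid is converted to HCOO-; total volume = 0.03924 + 0.03090 = 0.07014 L, so [HCOO-] = 0.008103/0.07014 = 0.1155 M.
Kb = Kw/Ka = 1.0e-14 / 1.8 x 10^-4 = 5.56e-11.
[OH^-] = sqrt(Kb x [HCOO-]) = sqrt(5.56e-11 x 0.1155) = 2.53e-6 M.
pOH = 5.60, so pH = 14.00 - 5.60 = 8.40.

8.40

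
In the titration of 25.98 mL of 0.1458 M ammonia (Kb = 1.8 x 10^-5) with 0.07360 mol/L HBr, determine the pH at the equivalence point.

n(NH3) = 0.1458 x 0.02598 = 0.003788 mol; V(HBr) at equivalence = 0.003788/0.07360 = 0.05147 L.
At equivalence the base is fully converted to NH4+; total volume = 0.07745 L, so [NH4+] = 0.003788/0.07745 = 0.04891 M.
Ka(NH4+) = Kw/Kb = 1.0e-14 / 1.8 x 10^-5 = 5.56e-10.
[H^+] = sqrt(Ka x [NH4+]) = sqrt(5.56e-10 x 0.04891) = 5.21e-6 M.
pH = -log(5.21e-6) = 5.28.

5.28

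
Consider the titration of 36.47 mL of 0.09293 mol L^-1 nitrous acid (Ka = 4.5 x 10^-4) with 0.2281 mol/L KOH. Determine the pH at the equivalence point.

8.08

n(HNO2) = 0.09293 x 0.03647 = 0.003389 mol; V(KOH) at equivalence = 0.003389/0.2281 = 0.01486 L.
At equivalence all the acid is converted to NO2-; total volume = 0.03647 + 0.01486 = 0.05133 L, so [NO2-] = 0.003389/0.05133 = 0.06603 M.
Kb = Kw/Ka = 1.0e-14 / 4.5 x 10^-4 = 2.22e-11.
[OH^-] = sqrt(Kb x [NO2-]) = sqrt(2.22e-11 x 0.06603) = 1.21e-6 M.
pOH = 5.92, so pH = 14.00 - 5.92 = 8.08.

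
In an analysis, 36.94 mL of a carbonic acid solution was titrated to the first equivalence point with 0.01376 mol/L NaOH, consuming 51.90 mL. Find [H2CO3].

n(NaOH) = 0.01376 x 0.05190 = 0.0007141 mol.
At the first equivalence point, 1 mol OH^- react per mol H2CO3, so n(H2CO3) = 0.0007141 / 1 = 0.0007141 mol.
[H2CO3] = 0.0007141 / 0.03694 L = 0.0193 M.

0.0193 M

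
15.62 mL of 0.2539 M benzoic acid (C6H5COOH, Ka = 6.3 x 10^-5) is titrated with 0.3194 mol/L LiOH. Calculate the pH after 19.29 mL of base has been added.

12.80

n(acid) = 0.2539 x 0.01562 = 0.003966 mol; n(LiOH) added = 0.3194 x 0.01929 = 0.006161 mol.
Base is in excess by 0.006161 - 0.003966 = 0.002195 mol in a total volume of 0.03491 L.
[OH^-] = 0.002195/0.03491 = 0.06288 M, so pOH = 1.20 and pH = 14.00 - 1.20 = 12.80.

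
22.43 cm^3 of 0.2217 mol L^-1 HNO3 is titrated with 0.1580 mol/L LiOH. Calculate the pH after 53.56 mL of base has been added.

n(acid) = 0.2217 x 0.02243 = 0.004973 mol; n(LiOH) added = 0.1580 x 0.05356 = 0.008462 mol.
Base is in excess by 0.008462 - 0.004973 = 0.003490 mol in a total volume of 0.07599 L.
[OH^-] = 0.003490/0.07599 = 0.04592 M, so pOH = 1.34 and pH = 14.00 - 1.34 = 12.66.

12.66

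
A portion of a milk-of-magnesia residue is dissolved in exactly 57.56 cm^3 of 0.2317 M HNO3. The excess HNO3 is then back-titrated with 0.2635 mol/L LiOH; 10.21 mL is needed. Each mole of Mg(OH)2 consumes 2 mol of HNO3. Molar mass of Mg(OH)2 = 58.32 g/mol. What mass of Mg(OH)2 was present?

Total n(HNO3) added = 0.2317 x 0.05756 = 0.01334 mol.
n(LiOH) used = 0.2635 x 0.01021 = 0.002690 mol, which equals the excess n(HNO3).
So n(HNO3) consumed by the sample = 0.01334 - 0.002690 = 0.01065 mol.
n(Mg(OH)2) = 0.01065 / 2 = 0.005323 mol.
mass = 0.005323 mol x 58.32 g/mol = 0.310 g.

0.310 g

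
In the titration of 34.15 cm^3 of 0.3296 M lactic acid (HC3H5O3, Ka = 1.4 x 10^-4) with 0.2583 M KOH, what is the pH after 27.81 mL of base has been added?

Initial n(HC3H5O3) = 0.3296 x 0.03415 = 0.01126 mol.
n(KOH) added = 0.2583 x 0.02781 = 0.007183 mol, converting that many moles of HC3H5O3 to C3H5O3-.
Remaining n(HC3H5O3) = 0.004073 mol; n(C3H5O3-) = 0.007183 mol.
By Henderson-Hasselbalch, pH = pKa + log([A^-]/[HA]) = 3.85 + log(0.007183/0.004073) = 3.85 + (+0.25) = 4.10.

4.10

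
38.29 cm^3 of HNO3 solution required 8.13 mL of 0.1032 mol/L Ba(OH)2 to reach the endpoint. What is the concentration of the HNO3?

n(Ba(OH)2) delivered = 0.1032 x 0.008130 = 0.0008390 mol.
The reaction is 2 HNO3 + 1 Ba(OH)2, so n(HNO3) = 0.0008390 x 2/1 = 0.001678 mol.
[HNO3] = 0.001678 mol / 0.03829 L = 0.0438 M.

0.0438 M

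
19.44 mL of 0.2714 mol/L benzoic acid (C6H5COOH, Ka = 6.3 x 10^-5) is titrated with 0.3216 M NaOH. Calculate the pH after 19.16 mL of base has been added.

n(acid) = 0.2714 x 0.01944 = 0.005276 mol; n(NaOH) added = 0.3216 x 0.01916 = 0.006162 mol.
Base is in excess by 0.006162 - 0.005276 = 0.0008858 mol in a total volume of 0.03860 L.
[OH^-] = 0.0008858/0.03860 = 0.02295 M, so pOH = 1.64 and pH = 14.00 - 1.64 = 12.36.

12.36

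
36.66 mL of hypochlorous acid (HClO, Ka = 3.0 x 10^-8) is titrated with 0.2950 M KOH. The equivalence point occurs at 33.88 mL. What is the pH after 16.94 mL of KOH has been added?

16.94 mL is exactly half the equivalence volume (33.88/2), i.e. the half-equivalence point.
There, n(HA) = n(A^-), so pH = pKa = -log(3.0 x 10^-8) = 7.52.

7.52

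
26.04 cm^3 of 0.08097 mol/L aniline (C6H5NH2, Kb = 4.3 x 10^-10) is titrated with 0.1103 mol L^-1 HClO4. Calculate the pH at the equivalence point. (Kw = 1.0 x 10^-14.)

n(C6H5NH2) = 0.08097 x 0.02604 = 0.002108 mol; V(HClO4) at equivalence = 0.002108/0.1103 = 0.01912 L.
At equivalence the base is fully converted to C6H5NH3+; total volume = 0.04516 L, so [C6H5NH3+] = 0.002108/0.04516 = 0.04669 M.
Ka(C6H5NH3+) = Kw/Kb = 1.0e-14 / 4.3 x 10^-10 = 2.33e-5.
[H^+] = sqrt(Ka x [C6H5NH3+]) = sqrt(2.33e-5 x 0.04669) = 0.00104 M.
pH = -log(0.00104) = 2.98.

2.98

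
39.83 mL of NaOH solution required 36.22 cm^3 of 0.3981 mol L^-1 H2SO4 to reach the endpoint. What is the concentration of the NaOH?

0.724 M

n(H2SO4) delivered = 0.3981 x 0.03622 = 0.01442 mol.
The reaction is 2 NaOH + 1 H2SO4, so n(NaOH) = 0.01442 x 2/1 = 0.02884 mol.
[NaOH] = 0.02884 mol / 0.03983 L = 0.724 M.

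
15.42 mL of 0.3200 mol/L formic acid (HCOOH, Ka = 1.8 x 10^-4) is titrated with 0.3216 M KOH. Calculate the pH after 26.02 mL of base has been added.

12.92

n(acid) = 0.3200 x 0.01542 = 0.004934 mol; n(KOH) added = 0.3216 x 0.02602 = 0.008368 mol.
Base is in excess by 0.008368 - 0.004934 = 0.003434 mol in a total volume of 0.04144 L.
[OH^-] = 0.003434/0.04144 = 0.08286 M, so pOH = 1.08 and pH = 14.00 - 1.08 = 12.92.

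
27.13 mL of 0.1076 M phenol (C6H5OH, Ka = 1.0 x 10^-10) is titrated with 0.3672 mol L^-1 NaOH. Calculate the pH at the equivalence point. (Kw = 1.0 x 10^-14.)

11.46

n(C6H5OH) = 0.1076 x 0.02713 = 0.002919 mol; V(NaOH) at equivalence = 0.002919/0.3672 = 0.007950 L.
At equivalence all the acid is converted to C6H5O-; total volume = 0.02713 + 0.007950 = 0.03508 L, so [C6H5O-] = 0.002919/0.03508 = 0.08322 M.
Kb = Kw/Ka = 1.0e-14 / 1.0 x 10^-10 = 0.000100.
[OH^-] = sqrt(Kb x [C6H5O-]) = sqrt(0.000100 x 0.08322) = 0.00288 M.
pOH = 2.54, so pH = 14.00 - 2.54 = 11.46.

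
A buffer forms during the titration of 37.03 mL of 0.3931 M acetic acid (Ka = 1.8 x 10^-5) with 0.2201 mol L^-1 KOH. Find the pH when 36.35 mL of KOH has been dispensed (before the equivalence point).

4.83

Initial n(CH3COOH) = 0.3931 x 0.03703 = 0.01456 mol.
n(KOH) added = 0.2201 x 0.03635 = 0.008001 mol, converting that many moles of CH3COOH to CH3COO-.
Remaining n(CH3COOH) = 0.006556 mol; n(CH3COO-) = 0.008001 mol.
By Henderson-Hasselbalch, pH = pKa + log([A^-]/[HA]) = 4.74 + log(0.008001/0.006556) = 4.74 + (+0.09) = 4.83.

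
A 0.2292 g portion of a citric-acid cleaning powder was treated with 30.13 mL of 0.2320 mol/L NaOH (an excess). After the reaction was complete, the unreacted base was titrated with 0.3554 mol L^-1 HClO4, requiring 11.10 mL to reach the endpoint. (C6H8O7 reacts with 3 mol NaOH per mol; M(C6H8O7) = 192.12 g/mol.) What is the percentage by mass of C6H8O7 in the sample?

85.1%

Total n(NaOH) added = 0.2320 x 0.03013 = 0.006990 mol.
n(HClO4) used = 0.3554 x 0.01110 = 0.003945 mol, which equals the excess n(NaOH).
So n(NaOH) consumed by the sample = 0.006990 - 0.003945 = 0.003045 mol.
n(C6H8O7) = 0.003045 / 3 = 0.001015 mol.
mass C6H8O7 = 0.001015 x 192.12 = 0.1950 g, so %C6H8O7 = 0.1950/0.2292 x 100 = 85.1%.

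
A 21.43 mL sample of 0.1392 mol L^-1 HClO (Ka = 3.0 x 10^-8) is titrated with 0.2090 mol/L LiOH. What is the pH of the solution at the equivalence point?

10.22

n(HClO) = 0.1392 x 0.02143 = 0.002983 mol; V(LiOH) at equivalence = 0.002983/0.2090 = 0.01427 L.
At equivalence all the acid is converted to ClO-; total volume = 0.02143 + 0.01427 = 0.03570 L, so [ClO-] = 0.002983/0.03570 = 0.08355 M.
Kb = Kw/Ka = 1.0e-14 / 3.0 x 10^-8 = 3.33e-7.
[OH^-] = sqrt(Kb x [ClO-]) = sqrt(3.33e-7 x 0.08355) = 0.000167 M.
pOH = 3.78, so pH = 14.00 - 3.78 = 10.22.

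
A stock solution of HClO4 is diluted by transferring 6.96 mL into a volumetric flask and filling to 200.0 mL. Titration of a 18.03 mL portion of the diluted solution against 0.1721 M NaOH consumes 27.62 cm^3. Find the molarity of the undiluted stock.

7.58 M

n(NaOH) = 0.1721 x 0.02762 = 0.004753 mol.
n(HClO4) in the aliquot = 0.004753 mol.
[diluted HClO4] = 0.004753 / 0.01803 = 0.2636 M.
Dilution factor = 200.0/6.960 = 28.74, so [stock] = 0.2636 x 28.74 = 7.58 M.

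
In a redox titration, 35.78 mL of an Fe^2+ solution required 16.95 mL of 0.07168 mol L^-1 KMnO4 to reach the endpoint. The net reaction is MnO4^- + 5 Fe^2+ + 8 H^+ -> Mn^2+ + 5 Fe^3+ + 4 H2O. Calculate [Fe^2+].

n(KMnO4) = 0.07168 x 0.01695 = 0.001215 mol.
From the balanced equation, 1 mol KMnO4 reacts with 5 mol Fe^2+, so n(Fe^2+) = 0.001215 x 5/1 = 0.006075 mol.
[Fe^2+] = 0.006075 / 0.03578 L = 0.170 M.

0.170 M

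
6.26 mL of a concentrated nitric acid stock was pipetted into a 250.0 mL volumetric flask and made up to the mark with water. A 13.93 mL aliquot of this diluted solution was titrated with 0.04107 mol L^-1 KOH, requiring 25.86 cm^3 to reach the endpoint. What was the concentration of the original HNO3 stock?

3.04 M

n(KOH) = 0.04107 x 0.02586 = 0.001062 mol.
n(HNO3) in the aliquot = 0.001062 mol.
[diluted HNO3] = 0.001062 / 0.01393 = 0.07624 M.
Dilution factor = 250.0/6.260 = 39.94, so [stock] = 0.07624 x 39.94 = 3.04 M.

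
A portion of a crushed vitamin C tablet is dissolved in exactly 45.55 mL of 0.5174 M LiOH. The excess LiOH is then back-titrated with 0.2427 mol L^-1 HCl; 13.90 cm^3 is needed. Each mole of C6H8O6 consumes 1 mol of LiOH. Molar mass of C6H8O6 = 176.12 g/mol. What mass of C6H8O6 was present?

Total n(LiOH) added = 0.5174 x 0.04555 = 0.02357 mol.
n(HCl) used = 0.2427 x 0.01390 = 0.003374 mol, which equals the excess n(LiOH).
So n(LiOH) consumed by the sample = 0.02357 - 0.003374 = 0.02019 mol.
n(C6H8O6) = 0.02019 / 1 = 0.02019 mol.
mass = 0.02019 mol x 176.12 g/mol = 3.56 g.

3.56 g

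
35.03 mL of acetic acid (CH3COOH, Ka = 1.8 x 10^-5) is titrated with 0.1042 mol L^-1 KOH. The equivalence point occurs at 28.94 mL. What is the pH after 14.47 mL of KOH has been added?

14.47 mL is exactly half the equivalence volume (28.94/2), i.e. the half-equivalence point.
There, n(HA) = n(A^-), so pH = pKa = -log(1.8 x 10^-5) = 4.74.

4.74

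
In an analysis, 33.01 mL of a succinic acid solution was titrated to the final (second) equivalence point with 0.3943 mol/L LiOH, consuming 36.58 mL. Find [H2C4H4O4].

0.218 M

n(LiOH) = 0.3943 x 0.03658 = 0.01442 mol.
At the final (second) equivalence point, 2 mol OH^- react per mol H2C4H4O4, so n(H2C4H4O4) = 0.01442 / 2 = 0.007212 mol.
[H2C4H4O4] = 0.007212 / 0.03301 L = 0.218 M.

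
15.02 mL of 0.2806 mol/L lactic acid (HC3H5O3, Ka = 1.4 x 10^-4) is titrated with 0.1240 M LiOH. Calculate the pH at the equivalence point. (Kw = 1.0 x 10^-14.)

n(HC3H5O3) = 0.2806 x 0.01502 = 0.004215 mol; V(LiOH) at equivalence = 0.004215/0.1240 = 0.03399 L.
At equivalence all the acid is converted to C3H5O3-; total volume = 0.01502 + 0.03399 = 0.04901 L, so [C3H5O3-] = 0.004215/0.04901 = 0.08600 M.
Kb = Kw/Ka = 1.0e-14 / 1.4 x 10^-4 = 7.14e-11.
[OH^-] = sqrt(Kb x [C3H5O3-]) = sqrt(7.14e-11 x 0.08600) = 2.48e-6 M.
pOH = 5.61, so pH = 14.00 - 5.61 = 8.39.

8.39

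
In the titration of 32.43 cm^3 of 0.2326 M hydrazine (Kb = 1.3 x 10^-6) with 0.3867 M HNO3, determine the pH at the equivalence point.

4.48

n(N2H4) = 0.2326 x 0.03243 = 0.007543 mol; V(HNO3) at equivalence = 0.007543/0.3867 = 0.01951 L.
At equivalence the base is fully converted to N2H5+; total volume = 0.05194 L, so [N2H5+] = 0.007543/0.05194 = 0.1452 M.
Ka(N2H5+) = Kw/Kb = 1.0e-14 / 1.3 x 10^-6 = 7.69e-9.
[H^+] = sqrt(Ka x [N2H5+]) = sqrt(7.69e-9 x 0.1452) = 3.34e-5 M.
pH = -log(3.34e-5) = 4.48.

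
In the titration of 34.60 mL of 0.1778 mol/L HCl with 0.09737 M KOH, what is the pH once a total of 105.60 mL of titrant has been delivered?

n(acid) = 0.1778 x 0.03460 = 0.006152 mol; n(KOH) added = 0.09737 x 0.1056 = 0.01028 mol.
Base is in excess by 0.01028 - 0.006152 = 0.004130 mol in a total volume of 0.1402 L.
[OH^-] = 0.004130/0.1402 = 0.02946 M, so pOH = 1.53 and pH = 14.00 - 1.53 = 12.47.

12.47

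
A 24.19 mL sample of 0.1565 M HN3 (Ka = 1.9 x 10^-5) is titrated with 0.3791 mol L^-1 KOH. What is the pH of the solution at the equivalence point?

n(HN3) = 0.1565 x 0.02419 = 0.003786 mol; V(KOH) at equivalence = 0.003786/0.3791 = 0.009986 L.
At equivalence all the acid is converted to N3-; total volume = 0.02419 + 0.009986 = 0.03418 L, so [N3-] = 0.003786/0.03418 = 0.1108 M.
Kb = Kw/Ka = 1.0e-14 / 1.9 x 10^-5 = 5.26e-10.
[OH^-] = sqrt(Kb x [N3-]) = sqrt(5.26e-10 x 0.1108) = 7.64e-6 M.
pOH = 5.12, so pH = 14.00 - 5.12 = 8.88.

8.88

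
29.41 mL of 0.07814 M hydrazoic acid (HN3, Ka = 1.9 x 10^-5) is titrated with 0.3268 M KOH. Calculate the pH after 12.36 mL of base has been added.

n(acid) = 0.07814 x 0.02941 = 0.002298 mol; n(KOH) added = 0.3268 x 0.01236 = 0.004039 mol.
Base is in excess by 0.004039 - 0.002298 = 0.001741 mol in a total volume of 0.04177 L.
[OH^-] = 0.001741/0.04177 = 0.04168 M, so pOH = 1.38 and pH = 14.00 - 1.38 = 12.62.

12.62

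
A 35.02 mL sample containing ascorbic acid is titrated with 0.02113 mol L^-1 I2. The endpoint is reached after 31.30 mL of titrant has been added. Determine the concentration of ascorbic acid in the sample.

n(I2) = 0.02113 x 0.03130 = 0.0006614 mol.
From the balanced equation, 1 mol I2 reacts with 1 mol ascorbic acid, so n(ascorbic acid) = 0.0006614 x 1/1 = 0.0006614 mol.
[ascorbic acid] = 0.0006614 / 0.03502 L = 0.0189 M.

0.0189 M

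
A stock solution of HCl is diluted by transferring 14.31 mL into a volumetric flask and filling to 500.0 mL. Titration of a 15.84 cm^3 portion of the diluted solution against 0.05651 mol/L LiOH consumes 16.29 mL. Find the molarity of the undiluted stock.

2.03 M

n(LiOH) = 0.05651 x 0.01629 = 0.0009205 mol.
n(HCl) in the aliquot = 0.0009205 mol.
[diluted HCl] = 0.0009205 / 0.01584 = 0.05812 M.
Dilution factor = 500.0/14.31 = 34.94, so [stock] = 0.05812 x 34.94 = 2.03 M.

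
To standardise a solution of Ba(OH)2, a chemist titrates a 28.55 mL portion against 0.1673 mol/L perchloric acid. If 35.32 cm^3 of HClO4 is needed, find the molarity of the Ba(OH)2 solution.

n(HClO4) delivered = 0.1673 x 0.03532 = 0.005909 mol.
The reaction is 1 Ba(OH)2 + 2 HClO4, so n(Ba(OH)2) = 0.005909 x 1/2 = 0.002955 mol.
[Ba(OH)2] = 0.002955 mol / 0.02855 L = 0.103 M.

0.103 M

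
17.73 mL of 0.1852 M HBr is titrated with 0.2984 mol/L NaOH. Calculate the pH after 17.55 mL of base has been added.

12.74

n(acid) = 0.1852 x 0.01773 = 0.003284 mol; n(NaOH) added = 0.2984 x 0.01755 = 0.005237 mol.
Base is in excess by 0.005237 - 0.003284 = 0.001953 mol in a total volume of 0.03528 L.
[OH^-] = 0.001953/0.03528 = 0.05537 M, so pOH = 1.26 and pH = 14.00 - 1.26 = 12.74.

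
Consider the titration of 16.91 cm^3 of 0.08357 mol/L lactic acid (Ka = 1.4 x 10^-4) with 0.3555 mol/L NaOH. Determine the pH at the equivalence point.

8.34

n(HC3H5O3) = 0.08357 x 0.01691 = 0.001413 mol; V(NaOH) at equivalence = 0.001413/0.3555 = 0.003975 L.
At equivalence all the acid is converted to C3H5O3-; total volume = 0.01691 + 0.003975 = 0.02089 L, so [C3H5O3-] = 0.001413/0.02089 = 0.06766 M.
Kb = Kw/Ka = 1.0e-14 / 1.4 x 10^-4 = 7.14e-11.
[OH^-] = sqrt(Kb x [C3H5O3-]) = sqrt(7.14e-11 x 0.06766) = 2.20e-6 M.
pOH = 5.66, so pH = 14.00 - 5.66 = 8.34.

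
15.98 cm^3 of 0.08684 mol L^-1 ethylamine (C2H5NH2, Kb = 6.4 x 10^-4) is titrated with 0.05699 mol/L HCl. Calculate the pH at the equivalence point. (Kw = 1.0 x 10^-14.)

6.13

n(C2H5NH2) = 0.08684 x 0.01598 = 0.001388 mol; V(HCl) at equivalence = 0.001388/0.05699 = 0.02435 L.
At equivalence the base is fully converted to C2H5NH3+; total volume = 0.04033 L, so [C2H5NH3+] = 0.001388/0.04033 = 0.03441 M.
Ka(C2H5NH3+) = Kw/Kb = 1.0e-14 / 6.4 x 10^-4 = 1.56e-11.
[H^+] = sqrt(Ka x [C2H5NH3+]) = sqrt(1.56e-11 x 0.03441) = 7.33e-7 M.
pH = -log(7.33e-7) = 6.13.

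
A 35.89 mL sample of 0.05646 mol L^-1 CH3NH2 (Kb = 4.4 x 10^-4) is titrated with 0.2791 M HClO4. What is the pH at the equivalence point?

n(CH3NH2) = 0.05646 x 0.03589 = 0.002026 mol; V(HClO4) at equivalence = 0.002026/0.2791 = 0.007260 L.
At equivalence the base is fully converted to CH3NH3+; total volume = 0.04315 L, so [CH3NH3+] = 0.002026/0.04315 = 0.04696 M.
Ka(CH3NH3+) = Kw/Kb = 1.0e-14 / 4.4 x 10^-4 = 2.27e-11.
[H^+] = sqrt(Ka x [CH3NH3+]) = sqrt(2.27e-11 x 0.04696) = 1.03e-6 M.
pH = -log(1.03e-6) = 5.99.

5.99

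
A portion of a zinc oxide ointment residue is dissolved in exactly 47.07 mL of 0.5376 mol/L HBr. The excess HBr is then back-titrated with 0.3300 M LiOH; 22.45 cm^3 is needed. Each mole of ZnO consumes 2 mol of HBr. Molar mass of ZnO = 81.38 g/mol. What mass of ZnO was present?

0.728 g

Total n(HBr) added = 0.5376 x 0.04707 = 0.02530 mol.
n(LiOH) used = 0.3300 x 0.02245 = 0.007409 mol, which equals the excess n(HBr).
So n(HBr) consumed by the sample = 0.02530 - 0.007409 = 0.01790 mol.
n(ZnO) = 0.01790 / 2 = 0.008948 mol.
mass = 0.008948 mol x 81.38 g/mol = 0.728 g.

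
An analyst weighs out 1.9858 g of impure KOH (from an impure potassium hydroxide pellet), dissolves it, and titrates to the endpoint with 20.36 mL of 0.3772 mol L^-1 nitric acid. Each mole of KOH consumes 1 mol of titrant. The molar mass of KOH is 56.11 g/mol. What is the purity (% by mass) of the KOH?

21.7%

n(HNO3) = 0.3772 x 0.02036 = 0.007680 mol.
n(KOH) = 0.007680 / 1 = 0.007680 mol.
mass of KOH = 0.007680 x 56.11 = 0.4309 g.
% purity = 0.4309 / 1.9858 x 100 = 21.7%.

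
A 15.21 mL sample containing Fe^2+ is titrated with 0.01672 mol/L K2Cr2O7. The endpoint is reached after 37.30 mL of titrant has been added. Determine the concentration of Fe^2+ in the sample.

0.246 M

n(K2Cr2O7) = 0.01672 x 0.03730 = 0.0006237 mol.
From the balanced equation, 1 mol K2Cr2O7 reacts with 6 mol Fe^2+, so n(Fe^2+) = 0.0006237 x 6/1 = 0.003742 mol.
[Fe^2+] = 0.003742 / 0.01521 L = 0.246 M.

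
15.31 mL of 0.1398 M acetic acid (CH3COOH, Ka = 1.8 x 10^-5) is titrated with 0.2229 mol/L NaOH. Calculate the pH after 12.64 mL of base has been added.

n(acid) = 0.1398 x 0.01531 = 0.002140 mol; n(NaOH) added = 0.2229 x 0.01264 = 0.002817 mol.
Base is in excess by 0.002817 - 0.002140 = 0.0006771 mol in a total volume of 0.02795 L.
[OH^-] = 0.0006771/0.02795 = 0.02423 M, so pOH = 1.62 and pH = 14.00 - 1.62 = 12.38.

12.38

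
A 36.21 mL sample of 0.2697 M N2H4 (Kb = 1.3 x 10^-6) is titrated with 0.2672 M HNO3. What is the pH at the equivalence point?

n(N2H4) = 0.2697 x 0.03621 = 0.009766 mol; V(HNO3) at equivalence = 0.009766/0.2672 = 0.03655 L.
At equivalence the base is fully converted to N2H5+; total volume = 0.07276 L, so [N2H5+] = 0.009766/0.07276 = 0.1342 M.
Ka(N2H5+) = Kw/Kb = 1.0e-14 / 1.3 x 10^-6 = 7.69e-9.
[H^+] = sqrt(Ka x [N2H5+]) = sqrt(7.69e-9 x 0.1342) = 3.21e-5 M.
pH = -log(3.21e-5) = 4.49.

4.49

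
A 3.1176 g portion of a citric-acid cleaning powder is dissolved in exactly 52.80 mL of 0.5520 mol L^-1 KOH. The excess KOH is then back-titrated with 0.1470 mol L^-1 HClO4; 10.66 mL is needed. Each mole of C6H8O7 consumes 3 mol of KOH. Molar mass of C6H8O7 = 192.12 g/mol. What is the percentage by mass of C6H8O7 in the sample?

Total n(KOH) added = 0.5520 x 0.05280 = 0.02915 mol.
n(HClO4) used = 0.1470 x 0.01066 = 0.001567 mol, which equals the excess n(KOH).
So n(KOH) consumed by the sample = 0.02915 - 0.001567 = 0.02758 mol.
n(C6H8O7) = 0.02758 / 3 = 0.009193 mol.
mass C6H8O7 = 0.009193 x 192.12 = 1.766 g, so %C6H8O7 = 1.766/3.1176 x 100 = 56.7%.

56.7%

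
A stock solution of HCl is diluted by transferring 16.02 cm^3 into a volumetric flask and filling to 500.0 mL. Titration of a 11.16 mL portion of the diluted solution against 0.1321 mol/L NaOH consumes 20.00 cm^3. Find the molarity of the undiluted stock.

7.39 M

n(NaOH) = 0.1321 x 0.02000 = 0.002642 mol.
n(HCl) in the aliquot = 0.002642 mol.
[diluted HCl] = 0.002642 / 0.01116 = 0.2367 M.
Dilution factor = 500.0/16.02 = 31.21, so [stock] = 0.2367 x 31.21 = 7.39 M.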